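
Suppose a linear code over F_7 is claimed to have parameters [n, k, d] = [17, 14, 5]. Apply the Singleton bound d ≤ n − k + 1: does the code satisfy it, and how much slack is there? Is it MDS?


Singleton RHS = n − k + 1 = 4, slack = -1, bound violated (no such code; not MDS).

Singleton bound: d ≤ n − k + 1.
Here n = 17, k = 14, so n − k + 1 = 4.
Given d = 5, check d ≤ 4: NO.
Slack = (n − k + 1) − d = -1.
The slack is negative: d = 5 exceeds n − k + 1 = 4 by 1, so the Singleton bound is violated and no linear [17, 14, 5]_7 code can exist. In particular it is not MDS (MDS requires d = n − k + 1 exactly).
Description: the claimed parameters are [17, 14, 5]_7; such a code would be impossible (violates the Singleton bound).


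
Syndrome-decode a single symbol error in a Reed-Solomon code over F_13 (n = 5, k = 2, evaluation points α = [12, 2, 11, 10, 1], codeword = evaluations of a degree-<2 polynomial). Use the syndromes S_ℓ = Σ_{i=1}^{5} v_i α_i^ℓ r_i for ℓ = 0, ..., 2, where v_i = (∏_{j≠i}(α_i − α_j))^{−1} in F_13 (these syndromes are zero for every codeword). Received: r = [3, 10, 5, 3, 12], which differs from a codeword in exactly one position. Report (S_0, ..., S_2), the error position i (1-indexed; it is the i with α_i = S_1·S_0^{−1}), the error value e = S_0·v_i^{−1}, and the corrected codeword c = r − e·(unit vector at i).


S = (9, 12, 3), error at position 4, error magnitude e = 9, c = [3, 10, 5, 7, 12].

Step 1: column multipliers v_i = (∏_{j≠i}(α_i − α_j))^{−1} mod 13.
  i = 1 (α = 12): (12−2)(12−11)(12−10)(12−1) = 10·1·2·11 = 220 ≡ 12, so v_1 = 12^{−1} = 12 (mod 13).
  i = 2 (α = 2): (2−12)(2−11)(2−10)(2−1) = (−10)·(−9)·(−8)·1 = −720 ≡ 8, so v_2 = 8^{−1} = 5 (mod 13).
  i = 3 (α = 11): (11−12)(11−2)(11−10)(11−1) = (−1)·9·1·10 = −90 ≡ 1, so v_3 = 1^{−1} = 1 (mod 13).
  i = 4 (α = 10): (10−12)(10−2)(10−11)(10−1) = (−2)·8·(−1)·9 = 144 ≡ 1, so v_4 = 1^{−1} = 1 (mod 13).
  i = 5 (α = 1): (1−12)(1−2)(1−11)(1−10) = (−11)·(−1)·(−10)·(−9) = 990 ≡ 2, so v_5 = 2^{−1} = 7 (mod 13).
  v = [12, 5, 1, 1, 7].
Step 2: syndromes of r = [3, 10, 5, 3, 12] (all sums mod 13).
  S_0 = Σ v_i r_i = 12·3 + 5·10 + 1·5 + 1·3 + 7·12 = 178 ≡ 9.
  S_1 = Σ v_i α_i r_i = 12·12·3 + 5·2·10 + 1·11·5 + 1·10·3 + 7·1·12 = 701 ≡ 12.
  α_i^2 mod 13 = [1, 4, 4, 9, 1].
  S_2 = Σ v_i α_i^2 r_i = 12·1·3 + 5·4·10 + 1·4·5 + 1·9·3 + 7·1·12 = 367 ≡ 3.
  S = (9, 12, 3) ≠ 0, so r is not a codeword (an error is present).
Step 3: locate the error. For a single error e at position i, S_ℓ = v_i·e·α_i^ℓ, so α_err = S_1/S_0.
  S_0^{−1} = 9^{−1} = 3 (mod 13), so α_err = 12·3 = 36 ≡ 10 = α_4. Error position i = 4.
  Consistency check: S_2/S_1 = 3·12 = 36 ≡ 10 = α_err ✓ (single-error assumption holds).
Step 4: error magnitude e = S_0/v_4 = S_0·∏_{j≠4}(α_4 − α_j) = 9·1 = 9 ≡ 9 (mod 13).
Step 5: correct position 4: c_4 = r_4 − e = 3 − 9 ≡ 7 (mod 13). Hence c = [3, 10, 5, 7, 12].
  Check: interpolating c through the α_i gives m(x) = 1 + 11·x (degree < 2) with m(α_i) = c_i for every i, so c is indeed a codeword.


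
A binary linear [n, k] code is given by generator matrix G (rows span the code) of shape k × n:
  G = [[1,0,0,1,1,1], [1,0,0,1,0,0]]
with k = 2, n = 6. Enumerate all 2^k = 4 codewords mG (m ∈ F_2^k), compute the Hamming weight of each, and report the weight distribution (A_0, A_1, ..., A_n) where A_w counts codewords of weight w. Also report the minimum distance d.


Weight distribution: A_0 = 1, A_2 = 2, A_4 = 1. Minimum distance d = 2.

Enumerate all 2^2 = 4 messages m ∈ F_2^2.
For each, compute codeword c = mG in F_2^6, then tally its weight.
  m = 00 → c = 000000, weight = 0.
  m = 10 → c = 100111, weight = 4.
  m = 01 → c = 100100, weight = 2.
  m = 11 → c = 000011, weight = 2.
Tally weights:
  weight 0: 1 codewords.
  weight 2: 2 codewords.
  weight 4: 1 codewords.
Minimum distance d = smallest w > 0 with A_w > 0 = 2.
Sanity: Σ A_w = 4 = 2^2 = 4 ✓.


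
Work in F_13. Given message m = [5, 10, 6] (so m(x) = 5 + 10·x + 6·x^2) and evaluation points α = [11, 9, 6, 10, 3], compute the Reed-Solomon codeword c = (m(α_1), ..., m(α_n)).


c = [9, 9, 8, 3, 11]

Message polynomial: m(x) = 5 + 10·x + 6·x^2 (mod 13).
For each evaluation point α_i, compute m(α_i) mod 13:
  α_1 = 11: Horner steps 6 → 11 → 9, so m(11) = 9.
  α_2 = 9: Horner steps 6 → 12 → 9, so m(9) = 9.
  α_3 = 6: Horner steps 6 → 7 → 8, so m(6) = 8.
  α_4 = 10: Horner steps 6 → 5 → 3, so m(10) = 3.
  α_5 = 3: Horner steps 6 → 2 → 11, so m(3) = 11.
Codeword c = [9, 9, 8, 3, 11] ∈ F_13^5.


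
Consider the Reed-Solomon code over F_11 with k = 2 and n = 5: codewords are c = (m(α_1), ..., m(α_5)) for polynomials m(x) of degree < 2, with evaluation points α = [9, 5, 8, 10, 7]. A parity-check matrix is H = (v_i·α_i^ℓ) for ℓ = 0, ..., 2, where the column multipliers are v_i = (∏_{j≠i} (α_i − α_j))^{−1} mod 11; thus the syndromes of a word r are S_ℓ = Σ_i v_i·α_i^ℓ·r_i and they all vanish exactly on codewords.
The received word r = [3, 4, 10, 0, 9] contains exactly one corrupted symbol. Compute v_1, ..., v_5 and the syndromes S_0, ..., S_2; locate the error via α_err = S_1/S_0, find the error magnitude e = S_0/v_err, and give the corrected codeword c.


S = (8, 9, 6), error at position 3, error magnitude e = 4, c = [3, 4, 6, 0, 9].

Step 1: column multipliers v_i = (∏_{j≠i}(α_i − α_j))^{−1} mod 11.
  i = 1 (α = 9): (9−5)(9−8)(9−10)(9−7) = 4·1·(−1)·2 = −8 ≡ 3, so v_1 = 3^{−1} = 4 (mod 11).
  i = 2 (α = 5): (5−9)(5−8)(5−10)(5−7) = (−4)·(−3)·(−5)·(−2) = 120 ≡ 10, so v_2 = 10^{−1} = 10 (mod 11).
  i = 3 (α = 8): (8−9)(8−5)(8−10)(8−7) = (−1)·3·(−2)·1 = 6 ≡ 6, so v_3 = 6^{−1} = 2 (mod 11).
  i = 4 (α = 10): (10−9)(10−5)(10−8)(10−7) = 1·5·2·3 = 30 ≡ 8, so v_4 = 8^{−1} = 7 (mod 11).
  i = 5 (α = 7): (7−9)(7−5)(7−8)(7−10) = (−2)·2·(−1)·(−3) = −12 ≡ 10, so v_5 = 10^{−1} = 10 (mod 11).
  v = [4, 10, 2, 7, 10].
Step 2: syndromes of r = [3, 4, 10, 0, 9] (all sums mod 11).
  S_0 = Σ v_i r_i = 4·3 + 10·4 + 2·10 + 7·0 + 10·9 = 162 ≡ 8.
  S_1 = Σ v_i α_i r_i = 4·9·3 + 10·5·4 + 2·8·10 + 7·10·0 + 10·7·9 = 1098 ≡ 9.
  α_i^2 mod 11 = [4, 3, 9, 1, 5].
  S_2 = Σ v_i α_i^2 r_i = 4·4·3 + 10·3·4 + 2·9·10 + 7·1·0 + 10·5·9 = 798 ≡ 6.
  S = (8, 9, 6) ≠ 0, so r is not a codeword (an error is present).
Step 3: locate the error. For a single error e at position i, S_ℓ = v_i·e·α_i^ℓ, so α_err = S_1/S_0.
  S_0^{−1} = 8^{−1} = 7 (mod 11), so α_err = 9·7 = 63 ≡ 8 = α_3. Error position i = 3.
  Consistency check: S_2/S_1 = 6·5 = 30 ≡ 8 = α_err ✓ (single-error assumption holds).
Step 4: error magnitude e = S_0/v_3 = S_0·∏_{j≠3}(α_3 − α_j) = 8·6 = 48 ≡ 4 (mod 11).
Step 5: correct position 3: c_3 = r_3 − e = 10 − 4 ≡ 6 (mod 11). Hence c = [3, 4, 6, 0, 9].
  Check: interpolating c through the α_i gives m(x) = 8 + 8·x (degree < 2) with m(α_i) = c_i for every i, so c is indeed a codeword.


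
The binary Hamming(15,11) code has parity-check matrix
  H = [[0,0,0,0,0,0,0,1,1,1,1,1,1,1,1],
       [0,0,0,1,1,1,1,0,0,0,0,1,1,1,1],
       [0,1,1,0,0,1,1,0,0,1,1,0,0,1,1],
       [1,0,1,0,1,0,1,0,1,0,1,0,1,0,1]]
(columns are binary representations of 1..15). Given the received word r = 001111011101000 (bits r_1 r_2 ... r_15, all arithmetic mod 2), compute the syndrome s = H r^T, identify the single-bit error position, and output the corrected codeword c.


s = (0, 0, 1, 1)^T, error position = 3, corrected codeword c = 000111011101000

Compute s = H r^T mod 2 one row at a time:
  s_1 = 1 + 1 + 1 + 0 + 1 + 0 + 0 + 0 = 4 ≡ 0 (mod 2).
  s_2 = 1 + 1 + 1 + 0 + 1 + 0 + 0 + 0 = 4 ≡ 0 (mod 2).
  s_3 = 0 + 1 + 1 + 0 + 1 + 0 + 0 + 0 = 3 ≡ 1 (mod 2).
  s_4 = 0 + 1 + 1 + 0 + 1 + 0 + 0 + 0 = 3 ≡ 1 (mod 2).
s = (0, 0, 1, 1)^T — this equals column 3 of H (binary 0011), so error is at position 3.
Correct: flip bit 3 of r = 001111011101000 to get c = 000111011101000.


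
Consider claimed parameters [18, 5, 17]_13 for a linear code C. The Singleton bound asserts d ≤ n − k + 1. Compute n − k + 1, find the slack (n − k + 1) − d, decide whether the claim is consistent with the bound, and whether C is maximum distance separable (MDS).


Singleton RHS = n − k + 1 = 14, slack = -3, bound violated (no such code; not MDS).

Singleton bound: d ≤ n − k + 1.
Here n = 18, k = 5, so n − k + 1 = 14.
Given d = 17, check d ≤ 14: NO.
Slack = (n − k + 1) − d = -3.
The slack is negative: d = 17 exceeds n − k + 1 = 14 by 3, so the Singleton bound is violated and no linear [18, 5, 17]_13 code can exist. In particular it is not MDS (MDS requires d = n − k + 1 exactly).
Description: the claimed parameters are [18, 5, 17]_13; such a code would be impossible (violates the Singleton bound).


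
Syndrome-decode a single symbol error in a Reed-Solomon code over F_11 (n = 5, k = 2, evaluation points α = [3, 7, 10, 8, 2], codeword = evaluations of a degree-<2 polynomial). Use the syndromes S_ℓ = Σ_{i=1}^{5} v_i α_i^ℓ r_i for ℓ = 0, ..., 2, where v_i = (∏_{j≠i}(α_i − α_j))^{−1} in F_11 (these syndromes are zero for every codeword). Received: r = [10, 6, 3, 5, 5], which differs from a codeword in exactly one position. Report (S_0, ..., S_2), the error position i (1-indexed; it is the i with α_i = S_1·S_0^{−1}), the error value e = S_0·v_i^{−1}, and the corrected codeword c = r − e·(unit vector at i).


S = (3, 6, 1), error at position 5, error magnitude e = 5, c = [10, 6, 3, 5, 0].

Step 1: column multipliers v_i = (∏_{j≠i}(α_i − α_j))^{−1} mod 11.
  i = 1 (α = 3): (3−7)(3−10)(3−8)(3−2) = (−4)·(−7)·(−5)·1 = −140 ≡ 3, so v_1 = 3^{−1} = 4 (mod 11).
  i = 2 (α = 7): (7−3)(7−10)(7−8)(7−2) = 4·(−3)·(−1)·5 = 60 ≡ 5, so v_2 = 5^{−1} = 9 (mod 11).
  i = 3 (α = 10): (10−3)(10−7)(10−8)(10−2) = 7·3·2·8 = 336 ≡ 6, so v_3 = 6^{−1} = 2 (mod 11).
  i = 4 (α = 8): (8−3)(8−7)(8−10)(8−2) = 5·1·(−2)·6 = −60 ≡ 6, so v_4 = 6^{−1} = 2 (mod 11).
  i = 5 (α = 2): (2−3)(2−7)(2−10)(2−8) = (−1)·(−5)·(−8)·(−6) = 240 ≡ 9, so v_5 = 9^{−1} = 5 (mod 11).
  v = [4, 9, 2, 2, 5].
Step 2: syndromes of r = [10, 6, 3, 5, 5] (all sums mod 11).
  S_0 = Σ v_i r_i = 4·10 + 9·6 + 2·3 + 2·5 + 5·5 = 135 ≡ 3.
  S_1 = Σ v_i α_i r_i = 4·3·10 + 9·7·6 + 2·10·3 + 2·8·5 + 5·2·5 = 688 ≡ 6.
  α_i^2 mod 11 = [9, 5, 1, 9, 4].
  S_2 = Σ v_i α_i^2 r_i = 4·9·10 + 9·5·6 + 2·1·3 + 2·9·5 + 5·4·5 = 826 ≡ 1.
  S = (3, 6, 1) ≠ 0, so r is not a codeword (an error is present).
Step 3: locate the error. For a single error e at position i, S_ℓ = v_i·e·α_i^ℓ, so α_err = S_1/S_0.
  S_0^{−1} = 3^{−1} = 4 (mod 11), so α_err = 6·4 = 24 ≡ 2 = α_5. Error position i = 5.
  Consistency check: S_2/S_1 = 1·2 = 2 ≡ 2 = α_err ✓ (single-error assumption holds).
Step 4: error magnitude e = S_0/v_5 = S_0·∏_{j≠5}(α_5 − α_j) = 3·9 = 27 ≡ 5 (mod 11).
Step 5: correct position 5: c_5 = r_5 − e = 5 − 5 ≡ 0 (mod 11). Hence c = [10, 6, 3, 5, 0].
  Check: interpolating c through the α_i gives m(x) = 2 + 10·x (degree < 2) with m(α_i) = c_i for every i, so c is indeed a codeword.


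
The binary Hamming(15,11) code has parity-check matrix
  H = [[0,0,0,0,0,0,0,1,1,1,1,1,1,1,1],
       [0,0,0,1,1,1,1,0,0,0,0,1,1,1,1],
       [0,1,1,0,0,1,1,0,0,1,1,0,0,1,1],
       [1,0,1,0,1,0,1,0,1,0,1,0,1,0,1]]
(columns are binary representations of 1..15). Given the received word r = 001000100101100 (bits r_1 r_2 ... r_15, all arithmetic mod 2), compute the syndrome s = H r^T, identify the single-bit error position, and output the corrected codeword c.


s = (1, 1, 1, 1)^T, error position = 15, corrected codeword c = 001000100101101

Compute s = H r^T mod 2 one row at a time:
  s_1 = 0 + 0 + 1 + 0 + 1 + 1 + 0 + 0 = 3 ≡ 1 (mod 2).
  s_2 = 0 + 0 + 0 + 1 + 1 + 1 + 0 + 0 = 3 ≡ 1 (mod 2).
  s_3 = 0 + 1 + 0 + 1 + 1 + 0 + 0 + 0 = 3 ≡ 1 (mod 2).
  s_4 = 0 + 1 + 0 + 1 + 0 + 0 + 1 + 0 = 3 ≡ 1 (mod 2).
s = (1, 1, 1, 1)^T — this equals column 15 of H (binary 1111), so error is at position 15.
Correct: flip bit 15 of r = 001000100101100 to get c = 001000100101101.


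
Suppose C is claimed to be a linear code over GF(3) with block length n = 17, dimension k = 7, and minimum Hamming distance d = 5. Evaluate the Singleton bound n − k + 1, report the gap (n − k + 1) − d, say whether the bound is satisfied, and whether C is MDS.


Singleton RHS = n − k + 1 = 11, slack = 6, bound satisfied, not MDS.

Singleton bound: d ≤ n − k + 1.
Here n = 17, k = 7, so n − k + 1 = 11.
Given d = 5, check d ≤ 11: YES.
Slack = (n − k + 1) − d = 6.
The code is NOT MDS (slack = 6 > 0).
Description: the claimed parameters are [17, 7, 5]_3; such a code would be non-MDS.


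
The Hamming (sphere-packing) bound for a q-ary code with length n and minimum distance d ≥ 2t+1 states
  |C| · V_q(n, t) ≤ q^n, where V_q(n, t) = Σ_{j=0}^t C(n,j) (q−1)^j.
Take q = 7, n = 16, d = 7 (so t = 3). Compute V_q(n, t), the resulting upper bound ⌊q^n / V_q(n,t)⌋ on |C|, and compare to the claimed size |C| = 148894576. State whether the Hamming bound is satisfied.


V_q(n, t) = 125377, q^n = 33232930569601, Hamming bound = 265064011, |C| = 148894576 ≤ bound (satisfied).

Step 1: Compute V_q(n, t) = Σ_{j=0}^3 C(n, j) (q−1)^j.
  j = 0: C(16,0)·(6)^0 = 1·1 = 1.
  j = 1: C(16,1)·(6)^1 = 16·6 = 96.
  j = 2: C(16,2)·(6)^2 = 120·36 = 4320.
  j = 3: C(16,3)·(6)^3 = 560·216 = 120960.
  V_q(n, t) = 1 + 96 + 4320 + 120960 = 125377.
Step 2: q^n = 7^16 = 33232930569601.
Step 3: Hamming bound ⌊q^n / V_q(n,t)⌋ = ⌊33232930569601/125377⌋ = 265064011.
Step 4: Compare |C| = 148894576 to 265064011: satisfied.
The claimed |C| lies below the Hamming bound.


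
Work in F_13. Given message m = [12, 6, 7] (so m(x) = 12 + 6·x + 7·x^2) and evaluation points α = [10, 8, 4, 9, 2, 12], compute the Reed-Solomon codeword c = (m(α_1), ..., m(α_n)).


c = [5, 1, 5, 9, 0, 0]

Message polynomial: m(x) = 12 + 6·x + 7·x^2 (mod 13).
For each evaluation point α_i, compute m(α_i) mod 13:
  α_1 = 10: Horner steps 7 → 11 → 5, so m(10) = 5.
  α_2 = 8: Horner steps 7 → 10 → 1, so m(8) = 1.
  α_3 = 4: Horner steps 7 → 8 → 5, so m(4) = 5.
  α_4 = 9: Horner steps 7 → 4 → 9, so m(9) = 9.
  α_5 = 2: Horner steps 7 → 7 → 0, so m(2) = 0.
  α_6 = 12: Horner steps 7 → 12 → 0, so m(12) = 0.
Codeword c = [5, 1, 5, 9, 0, 0] ∈ F_13^6.


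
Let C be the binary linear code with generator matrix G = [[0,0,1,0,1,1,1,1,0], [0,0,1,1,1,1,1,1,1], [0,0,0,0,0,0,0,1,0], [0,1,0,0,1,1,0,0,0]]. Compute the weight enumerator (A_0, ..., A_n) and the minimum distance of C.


Weight distribution: A_0 = 1, A_1 = 1, A_2 = 1, A_3 = 3, A_4 = 3, A_5 = 3, A_6 = 3, A_7 = 1. Minimum distance d = 1.

Enumerate all 2^4 = 16 messages m ∈ F_2^4.
For each, compute codeword c = mG in F_2^9, then tally its weight.
  m = 0000 → c = 000000000, weight = 0.
  m = 1000 → c = 001011110, weight = 5.
  m = 0100 → c = 001111111, weight = 7.
  m = 1100 → c = 000100001, weight = 2.
  m = 0010 → c = 000000010, weight = 1.
  m = 1010 → c = 001011100, weight = 4.
  m = 0110 → c = 001111101, weight = 6.
  m = 1110 → c = 000100011, weight = 3.
  m = 0001 → c = 010011000, weight = 3.
  m = 1001 → c = 011000110, weight = 4.
  m = 0101 → c = 011100111, weight = 6.
  m = 1101 → c = 010111001, weight = 5.
  m = 0011 → c = 010011010, weight = 4.
  m = 1011 → c = 011000100, weight = 3.
  m = 0111 → c = 011100101, weight = 5.
  m = 1111 → c = 010111011, weight = 6.
Tally weights:
  weight 0: 1 codewords.
  weight 1: 1 codewords.
  weight 2: 1 codewords.
  weight 3: 3 codewords.
  weight 4: 3 codewords.
  weight 5: 3 codewords.
  weight 6: 3 codewords.
  weight 7: 1 codewords.
Minimum distance d = smallest w > 0 with A_w > 0 = 1.
Sanity: Σ A_w = 16 = 2^4 = 16 ✓.


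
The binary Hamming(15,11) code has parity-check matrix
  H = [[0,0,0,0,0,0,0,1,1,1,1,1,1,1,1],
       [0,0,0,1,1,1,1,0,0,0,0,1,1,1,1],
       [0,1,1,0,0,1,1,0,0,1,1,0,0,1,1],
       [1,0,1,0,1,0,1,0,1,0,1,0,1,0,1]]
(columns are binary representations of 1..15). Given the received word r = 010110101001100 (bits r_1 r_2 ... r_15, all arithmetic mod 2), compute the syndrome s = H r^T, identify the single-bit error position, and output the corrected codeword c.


s = (1, 1, 0, 0)^T, error position = 12, corrected codeword c = 010110101000100

Compute s = H r^T mod 2 one row at a time:
  s_1 = 0 + 1 + 0 + 0 + 1 + 1 + 0 + 0 = 3 ≡ 1 (mod 2).
  s_2 = 1 + 1 + 0 + 1 + 1 + 1 + 0 + 0 = 5 ≡ 1 (mod 2).
  s_3 = 1 + 0 + 0 + 1 + 0 + 0 + 0 + 0 = 2 ≡ 0 (mod 2).
  s_4 = 0 + 0 + 1 + 1 + 1 + 0 + 1 + 0 = 4 ≡ 0 (mod 2).
s = (1, 1, 0, 0)^T — this equals column 12 of H (binary 1100), so error is at position 12.
Correct: flip bit 12 of r = 010110101001100 to get c = 010110101000100.


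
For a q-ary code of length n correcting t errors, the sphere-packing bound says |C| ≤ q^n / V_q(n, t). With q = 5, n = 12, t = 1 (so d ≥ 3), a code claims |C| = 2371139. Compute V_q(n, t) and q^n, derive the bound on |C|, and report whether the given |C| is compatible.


V_q(n, t) = 49, q^n = 244140625, Hamming bound = 4982461, |C| = 2371139 ≤ bound (satisfied).

Step 1: Compute V_q(n, t) = Σ_{j=0}^1 C(n, j) (q−1)^j.
  j = 0: C(12,0)·(4)^0 = 1·1 = 1.
  j = 1: C(12,1)·(4)^1 = 12·4 = 48.
  V_q(n, t) = 1 + 48 = 49.
Step 2: q^n = 5^12 = 244140625.
Step 3: Hamming bound ⌊q^n / V_q(n,t)⌋ = ⌊244140625/49⌋ = 4982461.
Step 4: Compare |C| = 2371139 to 4982461: satisfied.
The claimed |C| lies below the Hamming bound.


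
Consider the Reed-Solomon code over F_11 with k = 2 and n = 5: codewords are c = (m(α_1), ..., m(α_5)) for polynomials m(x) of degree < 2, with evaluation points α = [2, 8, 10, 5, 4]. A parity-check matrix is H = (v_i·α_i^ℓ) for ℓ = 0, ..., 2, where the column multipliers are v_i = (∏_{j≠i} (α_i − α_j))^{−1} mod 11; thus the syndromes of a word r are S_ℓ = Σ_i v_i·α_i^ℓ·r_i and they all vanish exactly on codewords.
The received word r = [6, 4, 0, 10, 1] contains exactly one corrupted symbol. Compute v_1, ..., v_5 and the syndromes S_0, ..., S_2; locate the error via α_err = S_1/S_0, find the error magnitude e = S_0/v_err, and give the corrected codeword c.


S = (6, 1, 2), error at position 1, error magnitude e = 1, c = [5, 4, 0, 10, 1].

Step 1: column multipliers v_i = (∏_{j≠i}(α_i − α_j))^{−1} mod 11.
  i = 1 (α = 2): (2−8)(2−10)(2−5)(2−4) = (−6)·(−8)·(−3)·(−2) = 288 ≡ 2, so v_1 = 2^{−1} = 6 (mod 11).
  i = 2 (α = 8): (8−2)(8−10)(8−5)(8−4) = 6·(−2)·3·4 = −144 ≡ 10, so v_2 = 10^{−1} = 10 (mod 11).
  i = 3 (α = 10): (10−2)(10−8)(10−5)(10−4) = 8·2·5·6 = 480 ≡ 7, so v_3 = 7^{−1} = 8 (mod 11).
  i = 4 (α = 5): (5−2)(5−8)(5−10)(5−4) = 3·(−3)·(−5)·1 = 45 ≡ 1, so v_4 = 1^{−1} = 1 (mod 11).
  i = 5 (α = 4): (4−2)(4−8)(4−10)(4−5) = 2·(−4)·(−6)·(−1) = −48 ≡ 7, so v_5 = 7^{−1} = 8 (mod 11).
  v = [6, 10, 8, 1, 8].
Step 2: syndromes of r = [6, 4, 0, 10, 1] (all sums mod 11).
  S_0 = Σ v_i r_i = 6·6 + 10·4 + 8·0 + 1·10 + 8·1 = 94 ≡ 6.
  S_1 = Σ v_i α_i r_i = 6·2·6 + 10·8·4 + 8·10·0 + 1·5·10 + 8·4·1 = 474 ≡ 1.
  α_i^2 mod 11 = [4, 9, 1, 3, 5].
  S_2 = Σ v_i α_i^2 r_i = 6·4·6 + 10·9·4 + 8·1·0 + 1·3·10 + 8·5·1 = 574 ≡ 2.
  S = (6, 1, 2) ≠ 0, so r is not a codeword (an error is present).
Step 3: locate the error. For a single error e at position i, S_ℓ = v_i·e·α_i^ℓ, so α_err = S_1/S_0.
  S_0^{−1} = 6^{−1} = 2 (mod 11), so α_err = 1·2 = 2 ≡ 2 = α_1. Error position i = 1.
  Consistency check: S_2/S_1 = 2·1 = 2 ≡ 2 = α_err ✓ (single-error assumption holds).
Step 4: error magnitude e = S_0/v_1 = S_0·∏_{j≠1}(α_1 − α_j) = 6·2 = 12 ≡ 1 (mod 11).
Step 5: correct position 1: c_1 = r_1 − e = 6 − 1 ≡ 5 (mod 11). Hence c = [5, 4, 0, 10, 1].
  Check: interpolating c through the α_i gives m(x) = 9 + 9·x (degree < 2) with m(α_i) = c_i for every i, so c is indeed a codeword.


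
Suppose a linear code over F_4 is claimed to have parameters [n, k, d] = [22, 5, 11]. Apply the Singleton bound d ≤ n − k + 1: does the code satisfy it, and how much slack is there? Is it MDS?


Singleton RHS = n − k + 1 = 18, slack = 7, bound satisfied, not MDS.

Singleton bound: d ≤ n − k + 1.
Here n = 22, k = 5, so n − k + 1 = 18.
Given d = 11, check d ≤ 18: YES.
Slack = (n − k + 1) − d = 7.
The code is NOT MDS (slack = 7 > 0).
Description: the claimed parameters are [22, 5, 11]_4; such a code would be non-MDS.


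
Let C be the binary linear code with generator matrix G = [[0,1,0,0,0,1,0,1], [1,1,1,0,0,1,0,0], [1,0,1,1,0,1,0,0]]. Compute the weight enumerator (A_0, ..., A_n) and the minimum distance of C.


Weight distribution: A_0 = 1, A_2 = 1, A_3 = 3, A_4 = 2, A_5 = 1. Minimum distance d = 2.

Enumerate all 2^3 = 8 messages m ∈ F_2^3.
For each, compute codeword c = mG in F_2^8, then tally its weight.
  m = 000 → c = 00000000, weight = 0.
  m = 100 → c = 01000101, weight = 3.
  m = 010 → c = 11100100, weight = 4.
  m = 110 → c = 10100001, weight = 3.
  m = 001 → c = 10110100, weight = 4.
  m = 101 → c = 11110001, weight = 5.
  m = 011 → c = 01010000, weight = 2.
  m = 111 → c = 00010101, weight = 3.
Tally weights:
  weight 0: 1 codewords.
  weight 2: 1 codewords.
  weight 3: 3 codewords.
  weight 4: 2 codewords.
  weight 5: 1 codewords.
Minimum distance d = smallest w > 0 with A_w > 0 = 2.
Sanity: Σ A_w = 8 = 2^3 = 8 ✓.


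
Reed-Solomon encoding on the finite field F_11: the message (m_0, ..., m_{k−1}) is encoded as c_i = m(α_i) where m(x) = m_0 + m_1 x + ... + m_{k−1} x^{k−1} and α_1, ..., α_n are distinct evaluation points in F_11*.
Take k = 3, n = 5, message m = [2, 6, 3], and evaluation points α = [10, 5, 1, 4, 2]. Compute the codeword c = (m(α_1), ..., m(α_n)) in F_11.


c = [10, 8, 0, 8, 4]

Message polynomial: m(x) = 2 + 6·x + 3·x^2 (mod 11).
For each evaluation point α_i, compute m(α_i) mod 11:
  α_1 = 10: Horner steps 3 → 3 → 10, so m(10) = 10.
  α_2 = 5: Horner steps 3 → 10 → 8, so m(5) = 8.
  α_3 = 1: Horner steps 3 → 9 → 0, so m(1) = 0.
  α_4 = 4: Horner steps 3 → 7 → 8, so m(4) = 8.
  α_5 = 2: Horner steps 3 → 1 → 4, so m(2) = 4.
Codeword c = [10, 8, 0, 8, 4] ∈ F_11^5.


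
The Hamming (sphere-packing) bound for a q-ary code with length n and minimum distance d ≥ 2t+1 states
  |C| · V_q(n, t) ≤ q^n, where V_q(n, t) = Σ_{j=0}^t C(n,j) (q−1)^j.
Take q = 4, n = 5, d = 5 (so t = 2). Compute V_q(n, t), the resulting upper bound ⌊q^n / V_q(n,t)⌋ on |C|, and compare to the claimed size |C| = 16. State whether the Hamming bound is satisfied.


V_q(n, t) = 106, q^n = 1024, Hamming bound = 9, |C| = 16 > bound (violated).

Step 1: Compute V_q(n, t) = Σ_{j=0}^2 C(n, j) (q−1)^j.
  j = 0: C(5,0)·(3)^0 = 1·1 = 1.
  j = 1: C(5,1)·(3)^1 = 5·3 = 15.
  j = 2: C(5,2)·(3)^2 = 10·9 = 90.
  V_q(n, t) = 1 + 15 + 90 = 106.
Step 2: q^n = 4^5 = 1024.
Step 3: Hamming bound ⌊q^n / V_q(n,t)⌋ = ⌊1024/106⌋ = 9.
Step 4: Compare |C| = 16 to 9: violated.
The claimed |C| lies above the Hamming bound, so no 4-ary code of length 5 with d ≥ 5 can have 16 codewords.


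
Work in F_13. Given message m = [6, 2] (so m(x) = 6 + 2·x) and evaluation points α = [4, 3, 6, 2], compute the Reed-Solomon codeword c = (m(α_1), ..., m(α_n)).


c = [1, 12, 5, 10]

Message polynomial: m(x) = 6 + 2·x (mod 13).
For each evaluation point α_i, compute m(α_i) mod 13:
  α_1 = 4: Horner steps 2 → 1, so m(4) = 1.
  α_2 = 3: Horner steps 2 → 12, so m(3) = 12.
  α_3 = 6: Horner steps 2 → 5, so m(6) = 5.
  α_4 = 2: Horner steps 2 → 10, so m(2) = 10.
Codeword c = [1, 12, 5, 10] ∈ F_13^4.


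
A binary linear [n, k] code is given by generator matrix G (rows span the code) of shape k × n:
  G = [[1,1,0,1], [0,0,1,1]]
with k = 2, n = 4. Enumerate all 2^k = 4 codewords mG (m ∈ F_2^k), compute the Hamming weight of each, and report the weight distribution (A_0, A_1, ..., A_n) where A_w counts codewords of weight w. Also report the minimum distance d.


Weight distribution: A_0 = 1, A_2 = 1, A_3 = 2. Minimum distance d = 2.

Enumerate all 2^2 = 4 messages m ∈ F_2^2.
For each, compute codeword c = mG in F_2^4, then tally its weight.
  m = 00 → c = 0000, weight = 0.
  m = 10 → c = 1101, weight = 3.
  m = 01 → c = 0011, weight = 2.
  m = 11 → c = 1110, weight = 3.
Tally weights:
  weight 0: 1 codewords.
  weight 2: 1 codewords.
  weight 3: 2 codewords.
Minimum distance d = smallest w > 0 with A_w > 0 = 2.
Sanity: Σ A_w = 4 = 2^2 = 4 ✓.


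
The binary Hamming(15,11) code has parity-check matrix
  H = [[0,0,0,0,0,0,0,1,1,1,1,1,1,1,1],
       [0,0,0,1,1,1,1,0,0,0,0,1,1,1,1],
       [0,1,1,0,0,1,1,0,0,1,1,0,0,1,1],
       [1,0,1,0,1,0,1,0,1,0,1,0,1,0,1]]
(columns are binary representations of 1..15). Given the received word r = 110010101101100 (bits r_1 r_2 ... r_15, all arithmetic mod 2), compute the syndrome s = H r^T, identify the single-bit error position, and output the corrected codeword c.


s = (0, 0, 1, 1)^T, error position = 3, corrected codeword c = 111010101101100

Compute s = H r^T mod 2 one row at a time:
  s_1 = 0 + 1 + 1 + 0 + 1 + 1 + 0 + 0 = 4 ≡ 0 (mod 2).
  s_2 = 0 + 1 + 0 + 1 + 1 + 1 + 0 + 0 = 4 ≡ 0 (mod 2).
  s_3 = 1 + 0 + 0 + 1 + 1 + 0 + 0 + 0 = 3 ≡ 1 (mod 2).
  s_4 = 1 + 0 + 1 + 1 + 1 + 0 + 1 + 0 = 5 ≡ 1 (mod 2).
s = (0, 0, 1, 1)^T — this equals column 3 of H (binary 0011), so error is at position 3.
Correct: flip bit 3 of r = 110010101101100 to get c = 111010101101100.


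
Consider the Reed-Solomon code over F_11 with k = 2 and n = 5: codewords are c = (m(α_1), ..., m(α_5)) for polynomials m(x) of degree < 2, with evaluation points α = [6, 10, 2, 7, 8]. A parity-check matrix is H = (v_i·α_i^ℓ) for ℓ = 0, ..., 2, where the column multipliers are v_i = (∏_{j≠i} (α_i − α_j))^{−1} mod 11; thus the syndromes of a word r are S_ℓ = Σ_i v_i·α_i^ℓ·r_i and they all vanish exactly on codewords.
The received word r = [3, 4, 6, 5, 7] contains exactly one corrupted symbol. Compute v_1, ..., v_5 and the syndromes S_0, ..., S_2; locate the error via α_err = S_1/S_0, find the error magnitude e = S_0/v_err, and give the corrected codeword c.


S = (3, 8, 3), error at position 2, error magnitude e = 4, c = [3, 0, 6, 5, 7].

Step 1: column multipliers v_i = (∏_{j≠i}(α_i − α_j))^{−1} mod 11.
  i = 1 (α = 6): (6−10)(6−2)(6−7)(6−8) = (−4)·4·(−1)·(−2) = −32 ≡ 1, so v_1 = 1^{−1} = 1 (mod 11).
  i = 2 (α = 10): (10−6)(10−2)(10−7)(10−8) = 4·8·3·2 = 192 ≡ 5, so v_2 = 5^{−1} = 9 (mod 11).
  i = 3 (α = 2): (2−6)(2−10)(2−7)(2−8) = (−4)·(−8)·(−5)·(−6) = 960 ≡ 3, so v_3 = 3^{−1} = 4 (mod 11).
  i = 4 (α = 7): (7−6)(7−10)(7−2)(7−8) = 1·(−3)·5·(−1) = 15 ≡ 4, so v_4 = 4^{−1} = 3 (mod 11).
  i = 5 (α = 8): (8−6)(8−10)(8−2)(8−7) = 2·(−2)·6·1 = −24 ≡ 9, so v_5 = 9^{−1} = 5 (mod 11).
  v = [1, 9, 4, 3, 5].
Step 2: syndromes of r = [3, 4, 6, 5, 7] (all sums mod 11).
  S_0 = Σ v_i r_i = 1·3 + 9·4 + 4·6 + 3·5 + 5·7 = 113 ≡ 3.
  S_1 = Σ v_i α_i r_i = 1·6·3 + 9·10·4 + 4·2·6 + 3·7·5 + 5·8·7 = 811 ≡ 8.
  α_i^2 mod 11 = [3, 1, 4, 5, 9].
  S_2 = Σ v_i α_i^2 r_i = 1·3·3 + 9·1·4 + 4·4·6 + 3·5·5 + 5·9·7 = 531 ≡ 3.
  S = (3, 8, 3) ≠ 0, so r is not a codeword (an error is present).
Step 3: locate the error. For a single error e at position i, S_ℓ = v_i·e·α_i^ℓ, so α_err = S_1/S_0.
  S_0^{−1} = 3^{−1} = 4 (mod 11), so α_err = 8·4 = 32 ≡ 10 = α_2. Error position i = 2.
  Consistency check: S_2/S_1 = 3·7 = 21 ≡ 10 = α_err ✓ (single-error assumption holds).
Step 4: error magnitude e = S_0/v_2 = S_0·∏_{j≠2}(α_2 − α_j) = 3·5 = 15 ≡ 4 (mod 11).
Step 5: correct position 2: c_2 = r_2 − e = 4 − 4 ≡ 0 (mod 11). Hence c = [3, 0, 6, 5, 7].
  Check: interpolating c through the α_i gives m(x) = 2 + 2·x (degree < 2) with m(α_i) = c_i for every i, so c is indeed a codeword.


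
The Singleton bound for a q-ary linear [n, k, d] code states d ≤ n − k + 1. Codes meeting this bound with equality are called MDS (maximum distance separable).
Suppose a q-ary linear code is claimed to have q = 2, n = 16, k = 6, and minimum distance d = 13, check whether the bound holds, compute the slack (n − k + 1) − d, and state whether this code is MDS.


Singleton RHS = n − k + 1 = 11, slack = -2, bound violated (no such code; not MDS).

Singleton bound: d ≤ n − k + 1.
Here n = 16, k = 6, so n − k + 1 = 11.
Given d = 13, check d ≤ 11: NO.
Slack = (n − k + 1) − d = -2.
The slack is negative: d = 13 exceeds n − k + 1 = 11 by 2, so the Singleton bound is violated and no linear [16, 6, 13]_2 code can exist. In particular it is not MDS (MDS requires d = n − k + 1 exactly).
Description: the claimed parameters are [16, 6, 13]_2; such a code would be impossible (violates the Singleton bound).


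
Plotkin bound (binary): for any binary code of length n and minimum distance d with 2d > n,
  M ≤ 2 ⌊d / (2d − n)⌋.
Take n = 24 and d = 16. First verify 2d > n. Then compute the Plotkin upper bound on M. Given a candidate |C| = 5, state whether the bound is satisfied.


Plotkin bound M ≤ 4; given |C| = 5 > bound (violated).

Check applicability: 2d = 32, n = 24.
2d − n = 8 > 0, so Plotkin applies.
Compute d/(2d−n) = 16/8 ≈ 2.0000.
⌊d/(2d−n)⌋ = 2.
Plotkin bound: M ≤ 2·2 = 4.
Given |C| = 5, check: VIOLATED.
This |C| is above the Plotkin bound, so no binary code with n = 24, d = 16 and 5 codewords exists.


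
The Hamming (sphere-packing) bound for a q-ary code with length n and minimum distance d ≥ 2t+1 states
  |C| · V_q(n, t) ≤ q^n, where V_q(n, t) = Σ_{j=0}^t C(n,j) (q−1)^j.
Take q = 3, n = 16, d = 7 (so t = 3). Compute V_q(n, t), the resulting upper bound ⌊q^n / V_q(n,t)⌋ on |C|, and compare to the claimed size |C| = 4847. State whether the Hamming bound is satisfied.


V_q(n, t) = 4993, q^n = 43046721, Hamming bound = 8621, |C| = 4847 ≤ bound (satisfied).

Step 1: Compute V_q(n, t) = Σ_{j=0}^3 C(n, j) (q−1)^j.
  j = 0: C(16,0)·(2)^0 = 1·1 = 1.
  j = 1: C(16,1)·(2)^1 = 16·2 = 32.
  j = 2: C(16,2)·(2)^2 = 120·4 = 480.
  j = 3: C(16,3)·(2)^3 = 560·8 = 4480.
  V_q(n, t) = 1 + 32 + 480 + 4480 = 4993.
Step 2: q^n = 3^16 = 43046721.
Step 3: Hamming bound ⌊q^n / V_q(n,t)⌋ = ⌊43046721/4993⌋ = 8621.
Step 4: Compare |C| = 4847 to 8621: satisfied.
The claimed |C| lies below the Hamming bound.


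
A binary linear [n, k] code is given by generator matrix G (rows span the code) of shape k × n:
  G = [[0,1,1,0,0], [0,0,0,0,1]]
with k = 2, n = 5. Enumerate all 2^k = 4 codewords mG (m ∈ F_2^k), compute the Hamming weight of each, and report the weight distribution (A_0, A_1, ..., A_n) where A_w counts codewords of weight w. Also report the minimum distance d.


Weight distribution: A_0 = 1, A_1 = 1, A_2 = 1, A_3 = 1. Minimum distance d = 1.

Enumerate all 2^2 = 4 messages m ∈ F_2^2.
For each, compute codeword c = mG in F_2^5, then tally its weight.
  m = 00 → c = 00000, weight = 0.
  m = 10 → c = 01100, weight = 2.
  m = 01 → c = 00001, weight = 1.
  m = 11 → c = 01101, weight = 3.
Tally weights:
  weight 0: 1 codewords.
  weight 1: 1 codewords.
  weight 2: 1 codewords.
  weight 3: 1 codewords.
Minimum distance d = smallest w > 0 with A_w > 0 = 1.
Sanity: Σ A_w = 4 = 2^2 = 4 ✓.


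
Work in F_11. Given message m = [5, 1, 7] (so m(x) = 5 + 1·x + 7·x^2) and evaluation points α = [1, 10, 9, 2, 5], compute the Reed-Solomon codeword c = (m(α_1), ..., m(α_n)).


c = [2, 0, 9, 2, 9]

Message polynomial: m(x) = 5 + 1·x + 7·x^2 (mod 11).
For each evaluation point α_i, compute m(α_i) mod 11:
  α_1 = 1: Horner steps 7 → 8 → 2, so m(1) = 2.
  α_2 = 10: Horner steps 7 → 5 → 0, so m(10) = 0.
  α_3 = 9: Horner steps 7 → 9 → 9, so m(9) = 9.
  α_4 = 2: Horner steps 7 → 4 → 2, so m(2) = 2.
  α_5 = 5: Horner steps 7 → 3 → 9, so m(5) = 9.
Codeword c = [2, 0, 9, 2, 9] ∈ F_11^5.


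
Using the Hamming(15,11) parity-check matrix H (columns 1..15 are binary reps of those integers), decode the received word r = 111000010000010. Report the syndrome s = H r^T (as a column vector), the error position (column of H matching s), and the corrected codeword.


s = (0, 1, 1, 0)^T, error position = 6, corrected codeword c = 111001010000010

Compute s = H r^T mod 2 one row at a time:
  s_1 = 1 + 0 + 0 + 0 + 0 + 0 + 1 + 0 = 2 ≡ 0 (mod 2).
  s_2 = 0 + 0 + 0 + 0 + 0 + 0 + 1 + 0 = 1 ≡ 1 (mod 2).
  s_3 = 1 + 1 + 0 + 0 + 0 + 0 + 1 + 0 = 3 ≡ 1 (mod 2).
  s_4 = 1 + 1 + 0 + 0 + 0 + 0 + 0 + 0 = 2 ≡ 0 (mod 2).
s = (0, 1, 1, 0)^T — this equals column 6 of H (binary 0110), so error is at position 6.
Correct: flip bit 6 of r = 111000010000010 to get c = 111001010000010.


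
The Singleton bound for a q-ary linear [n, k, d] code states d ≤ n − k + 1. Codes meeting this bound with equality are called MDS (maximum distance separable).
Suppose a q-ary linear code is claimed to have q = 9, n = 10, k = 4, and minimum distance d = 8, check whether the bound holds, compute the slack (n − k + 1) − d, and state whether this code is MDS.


Singleton RHS = n − k + 1 = 7, slack = -1, bound violated (no such code; not MDS).

Singleton bound: d ≤ n − k + 1.
Here n = 10, k = 4, so n − k + 1 = 7.
Given d = 8, check d ≤ 7: NO.
Slack = (n − k + 1) − d = -1.
The slack is negative: d = 8 exceeds n − k + 1 = 7 by 1, so the Singleton bound is violated and no linear [10, 4, 8]_9 code can exist. In particular it is not MDS (MDS requires d = n − k + 1 exactly).
Description: the claimed parameters are [10, 4, 8]_9; such a code would be impossible (violates the Singleton bound).


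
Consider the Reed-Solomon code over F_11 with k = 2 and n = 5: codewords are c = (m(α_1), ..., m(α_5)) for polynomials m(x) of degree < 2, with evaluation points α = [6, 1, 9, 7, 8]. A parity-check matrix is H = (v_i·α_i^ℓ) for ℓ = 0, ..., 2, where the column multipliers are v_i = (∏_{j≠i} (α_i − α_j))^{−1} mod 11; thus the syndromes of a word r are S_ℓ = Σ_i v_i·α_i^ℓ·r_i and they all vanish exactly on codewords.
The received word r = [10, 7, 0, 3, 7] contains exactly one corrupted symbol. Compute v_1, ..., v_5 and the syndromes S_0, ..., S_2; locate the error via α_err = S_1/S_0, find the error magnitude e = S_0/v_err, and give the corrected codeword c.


S = (9, 9, 9), error at position 2, error magnitude e = 6, c = [10, 1, 0, 3, 7].

Step 1: column multipliers v_i = (∏_{j≠i}(α_i − α_j))^{−1} mod 11.
  i = 1 (α = 6): (6−1)(6−9)(6−7)(6−8) = 5·(−3)·(−1)·(−2) = −30 ≡ 3, so v_1 = 3^{−1} = 4 (mod 11).
  i = 2 (α = 1): (1−6)(1−9)(1−7)(1−8) = (−5)·(−8)·(−6)·(−7) = 1680 ≡ 8, so v_2 = 8^{−1} = 7 (mod 11).
  i = 3 (α = 9): (9−6)(9−1)(9−7)(9−8) = 3·8·2·1 = 48 ≡ 4, so v_3 = 4^{−1} = 3 (mod 11).
  i = 4 (α = 7): (7−6)(7−1)(7−9)(7−8) = 1·6·(−2)·(−1) = 12 ≡ 1, so v_4 = 1^{−1} = 1 (mod 11).
  i = 5 (α = 8): (8−6)(8−1)(8−9)(8−7) = 2·7·(−1)·1 = −14 ≡ 8, so v_5 = 8^{−1} = 7 (mod 11).
  v = [4, 7, 3, 1, 7].
Step 2: syndromes of r = [10, 7, 0, 3, 7] (all sums mod 11).
  S_0 = Σ v_i r_i = 4·10 + 7·7 + 3·0 + 1·3 + 7·7 = 141 ≡ 9.
  S_1 = Σ v_i α_i r_i = 4·6·10 + 7·1·7 + 3·9·0 + 1·7·3 + 7·8·7 = 702 ≡ 9.
  α_i^2 mod 11 = [3, 1, 4, 5, 9].
  S_2 = Σ v_i α_i^2 r_i = 4·3·10 + 7·1·7 + 3·4·0 + 1·5·3 + 7·9·7 = 625 ≡ 9.
  S = (9, 9, 9) ≠ 0, so r is not a codeword (an error is present).
Step 3: locate the error. For a single error e at position i, S_ℓ = v_i·e·α_i^ℓ, so α_err = S_1/S_0.
  S_0^{−1} = 9^{−1} = 5 (mod 11), so α_err = 9·5 = 45 ≡ 1 = α_2. Error position i = 2.
  Consistency check: S_2/S_1 = 9·5 = 45 ≡ 1 = α_err ✓ (single-error assumption holds).
Step 4: error magnitude e = S_0/v_2 = S_0·∏_{j≠2}(α_2 − α_j) = 9·8 = 72 ≡ 6 (mod 11).
Step 5: correct position 2: c_2 = r_2 − e = 7 − 6 ≡ 1 (mod 11). Hence c = [10, 1, 0, 3, 7].
  Check: interpolating c through the α_i gives m(x) = 8 + 4·x (degree < 2) with m(α_i) = c_i for every i, so c is indeed a codeword.


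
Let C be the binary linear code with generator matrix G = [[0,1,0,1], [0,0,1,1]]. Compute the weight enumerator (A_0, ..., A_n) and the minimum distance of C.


Weight distribution: A_0 = 1, A_2 = 3. Minimum distance d = 2.

Enumerate all 2^2 = 4 messages m ∈ F_2^2.
For each, compute codeword c = mG in F_2^4, then tally its weight.
  m = 00 → c = 0000, weight = 0.
  m = 10 → c = 0101, weight = 2.
  m = 01 → c = 0011, weight = 2.
  m = 11 → c = 0110, weight = 2.
Tally weights:
  weight 0: 1 codewords.
  weight 2: 3 codewords.
Minimum distance d = smallest w > 0 with A_w > 0 = 2.
Sanity: Σ A_w = 4 = 2^2 = 4 ✓.


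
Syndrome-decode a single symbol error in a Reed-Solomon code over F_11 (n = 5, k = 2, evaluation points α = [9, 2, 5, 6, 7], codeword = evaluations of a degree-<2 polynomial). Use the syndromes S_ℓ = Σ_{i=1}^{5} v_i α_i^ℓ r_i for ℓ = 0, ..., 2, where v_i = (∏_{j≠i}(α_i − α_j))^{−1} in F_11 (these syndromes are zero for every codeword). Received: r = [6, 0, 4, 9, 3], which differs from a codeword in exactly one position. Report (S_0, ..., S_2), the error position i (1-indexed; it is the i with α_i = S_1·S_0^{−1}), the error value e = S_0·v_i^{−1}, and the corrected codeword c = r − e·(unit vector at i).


S = (5, 1, 9), error at position 1, error magnitude e = 4, c = [2, 0, 4, 9, 3].

Step 1: column multipliers v_i = (∏_{j≠i}(α_i − α_j))^{−1} mod 11.
  i = 1 (α = 9): (9−2)(9−5)(9−6)(9−7) = 7·4·3·2 = 168 ≡ 3, so v_1 = 3^{−1} = 4 (mod 11).
  i = 2 (α = 2): (2−9)(2−5)(2−6)(2−7) = (−7)·(−3)·(−4)·(−5) = 420 ≡ 2, so v_2 = 2^{−1} = 6 (mod 11).
  i = 3 (α = 5): (5−9)(5−2)(5−6)(5−7) = (−4)·3·(−1)·(−2) = −24 ≡ 9, so v_3 = 9^{−1} = 5 (mod 11).
  i = 4 (α = 6): (6−9)(6−2)(6−5)(6−7) = (−3)·4·1·(−1) = 12 ≡ 1, so v_4 = 1^{−1} = 1 (mod 11).
  i = 5 (α = 7): (7−9)(7−2)(7−5)(7−6) = (−2)·5·2·1 = −20 ≡ 2, so v_5 = 2^{−1} = 6 (mod 11).
  v = [4, 6, 5, 1, 6].
Step 2: syndromes of r = [6, 0, 4, 9, 3] (all sums mod 11).
  S_0 = Σ v_i r_i = 4·6 + 6·0 + 5·4 + 1·9 + 6·3 = 71 ≡ 5.
  S_1 = Σ v_i α_i r_i = 4·9·6 + 6·2·0 + 5·5·4 + 1·6·9 + 6·7·3 = 496 ≡ 1.
  α_i^2 mod 11 = [4, 4, 3, 3, 5].
  S_2 = Σ v_i α_i^2 r_i = 4·4·6 + 6·4·0 + 5·3·4 + 1·3·9 + 6·5·3 = 273 ≡ 9.
  S = (5, 1, 9) ≠ 0, so r is not a codeword (an error is present).
Step 3: locate the error. For a single error e at position i, S_ℓ = v_i·e·α_i^ℓ, so α_err = S_1/S_0.
  S_0^{−1} = 5^{−1} = 9 (mod 11), so α_err = 1·9 = 9 ≡ 9 = α_1. Error position i = 1.
  Consistency check: S_2/S_1 = 9·1 = 9 ≡ 9 = α_err ✓ (single-error assumption holds).
Step 4: error magnitude e = S_0/v_1 = S_0·∏_{j≠1}(α_1 − α_j) = 5·3 = 15 ≡ 4 (mod 11).
Step 5: correct position 1: c_1 = r_1 − e = 6 − 4 ≡ 2 (mod 11). Hence c = [2, 0, 4, 9, 3].
  Check: interpolating c through the α_i gives m(x) = 1 + 5·x (degree < 2) with m(α_i) = c_i for every i, so c is indeed a codeword.


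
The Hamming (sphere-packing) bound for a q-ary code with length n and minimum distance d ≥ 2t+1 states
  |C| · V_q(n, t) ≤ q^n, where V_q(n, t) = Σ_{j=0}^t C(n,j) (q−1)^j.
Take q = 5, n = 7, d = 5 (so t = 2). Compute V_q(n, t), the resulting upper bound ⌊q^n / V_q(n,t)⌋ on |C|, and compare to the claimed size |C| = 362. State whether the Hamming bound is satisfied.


V_q(n, t) = 365, q^n = 78125, Hamming bound = 214, |C| = 362 > bound (violated).

Step 1: Compute V_q(n, t) = Σ_{j=0}^2 C(n, j) (q−1)^j.
  j = 0: C(7,0)·(4)^0 = 1·1 = 1.
  j = 1: C(7,1)·(4)^1 = 7·4 = 28.
  j = 2: C(7,2)·(4)^2 = 21·16 = 336.
  V_q(n, t) = 1 + 28 + 336 = 365.
Step 2: q^n = 5^7 = 78125.
Step 3: Hamming bound ⌊q^n / V_q(n,t)⌋ = ⌊78125/365⌋ = 214.
Step 4: Compare |C| = 362 to 214: violated.
The claimed |C| lies above the Hamming bound, so no 5-ary code of length 7 with d ≥ 5 can have 362 codewords.
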